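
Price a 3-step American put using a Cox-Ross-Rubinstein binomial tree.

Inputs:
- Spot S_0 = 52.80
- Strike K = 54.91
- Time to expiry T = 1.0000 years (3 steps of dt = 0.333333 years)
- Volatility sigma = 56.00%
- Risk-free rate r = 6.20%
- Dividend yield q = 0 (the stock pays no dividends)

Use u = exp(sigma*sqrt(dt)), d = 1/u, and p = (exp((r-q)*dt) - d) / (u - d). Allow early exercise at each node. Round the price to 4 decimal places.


Answer: Price = V(0,0) = 12.1267

Derivation:
dt = T/N = 0.333333
u = exp(sigma*sqrt(dt)) = 1.381702; d = 1/u = 0.723745
p = (exp((r-q)*dt) - d) / (u - d) = 0.451605
Discount per step: exp(-r*dt) = 0.979545
Stock lattice S(k, i) with i counting down-moves:
  k=0: S(0,0) = 52.8000
  k=1: S(1,0) = 72.9539; S(1,1) = 38.2137
  k=2: S(2,0) = 100.8005; S(2,1) = 52.8000; S(2,2) = 27.6570
  k=3: S(3,0) = 139.2763; S(3,1) = 72.9539; S(3,2) = 38.2137; S(3,3) = 20.0166
Terminal payoffs V(N, i) = max(K - S_T, 0):
  V(3,0) = 0.000000; V(3,1) = 0.000000; V(3,2) = 16.696264; V(3,3) = 34.893384
Backward induction: V(k, i) = exp(-r*dt) * [p * V(k+1, i) + (1-p) * V(k+1, i+1)]; then take max(V_cont, immediate exercise) for American.
  V(2,0) = exp(-r*dt) * [p*0.000000 + (1-p)*0.000000] = 0.000000; exercise = 0.000000; V(2,0) = max -> 0.000000
  V(2,1) = exp(-r*dt) * [p*0.000000 + (1-p)*16.696264] = 8.968863; exercise = 2.110000; V(2,1) = max -> 8.968863
  V(2,2) = exp(-r*dt) * [p*16.696264 + (1-p)*34.893384] = 26.129839; exercise = 27.252999; V(2,2) = max -> 27.252999
  V(1,0) = exp(-r*dt) * [p*0.000000 + (1-p)*8.968863] = 4.817874; exercise = 0.000000; V(1,0) = max -> 4.817874
  V(1,1) = exp(-r*dt) * [p*8.968863 + (1-p)*27.252999] = 18.607242; exercise = 16.696264; V(1,1) = max -> 18.607242
  V(0,0) = exp(-r*dt) * [p*4.817874 + (1-p)*18.607242] = 12.126669; exercise = 2.110000; V(0,0) = max -> 12.126669


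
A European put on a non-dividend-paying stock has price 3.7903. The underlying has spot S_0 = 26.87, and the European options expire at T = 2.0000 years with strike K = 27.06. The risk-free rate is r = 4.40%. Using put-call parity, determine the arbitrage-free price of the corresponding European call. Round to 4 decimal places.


Answer: Call price = 5.8798

Derivation:
Put-call parity: C - P = S_0 * exp(-qT) - K * exp(-rT).
S_0 * exp(-qT) = 26.8700 * 1.00000000 = 26.87000000
K * exp(-rT) = 27.0600 * 0.91576088 = 24.78048932
C = P + S*exp(-qT) - K*exp(-rT)
C = 3.7903 + 26.87000000 - 24.78048932 = 5.8798


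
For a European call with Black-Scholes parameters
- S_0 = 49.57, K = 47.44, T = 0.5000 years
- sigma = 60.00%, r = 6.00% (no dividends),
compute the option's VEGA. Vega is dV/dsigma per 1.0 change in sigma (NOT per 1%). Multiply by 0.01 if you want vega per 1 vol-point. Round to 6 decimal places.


Answer: Vega = 12.977738

Derivation:
d1 = 0.3863632804; d2 = -0.0379007883
phi(d1) = 0.3702500002; exp(-qT) = 1.0000000000; exp(-rT) = 0.9704455335
Vega = S * exp(-qT) * phi(d1) * sqrt(T) = 49.5700 * 1.0000000000 * 0.3702500002 * 0.7071067812 = 12.977738


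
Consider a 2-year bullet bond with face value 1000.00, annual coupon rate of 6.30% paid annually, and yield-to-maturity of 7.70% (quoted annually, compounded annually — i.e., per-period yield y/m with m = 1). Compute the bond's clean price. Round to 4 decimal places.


Coupon per period c = face * coupon_rate / m = 63.000000
Periods per year m = 1; per-period yield y/m = 0.077000
Number of cashflows N = 2
Cashflows (t years, CF_t, discount factor 1/(1+y/m)^(m*t), PV):
  t = 1.0000: CF_t = 63.000000, DF = 0.928505, PV = 58.495822
  t = 2.0000: CF_t = 1063.000000, DF = 0.862122, PV = 916.435403
Price P = sum_t PV_t = 974.931224

Answer: Price = 974.9312


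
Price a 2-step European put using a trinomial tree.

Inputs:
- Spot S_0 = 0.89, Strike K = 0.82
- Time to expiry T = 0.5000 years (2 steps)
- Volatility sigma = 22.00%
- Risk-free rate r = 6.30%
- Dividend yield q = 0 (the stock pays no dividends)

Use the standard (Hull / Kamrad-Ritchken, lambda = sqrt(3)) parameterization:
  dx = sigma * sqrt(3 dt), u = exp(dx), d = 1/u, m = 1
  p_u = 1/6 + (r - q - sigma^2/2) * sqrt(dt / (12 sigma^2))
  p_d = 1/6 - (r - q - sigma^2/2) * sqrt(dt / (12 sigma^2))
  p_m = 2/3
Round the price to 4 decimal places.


Answer: Price = V(0,0) = 0.0195

Derivation:
dt = T/N = 0.250000; dx = sigma*sqrt(3*dt) = 0.190526
u = exp(dx) = 1.209885; d = 1/u = 0.826525
p_u = 0.192123, p_m = 0.666667, p_d = 0.141211
Discount per step: exp(-r*dt) = 0.984373
Stock lattice S(k, j) with j the centered position index:
  k=0: S(0,+0) = 0.8900
  k=1: S(1,-1) = 0.7356; S(1,+0) = 0.8900; S(1,+1) = 1.0768
  k=2: S(2,-2) = 0.6080; S(2,-1) = 0.7356; S(2,+0) = 0.8900; S(2,+1) = 1.0768; S(2,+2) = 1.3028
Terminal payoffs V(N, j) = max(K - S_T, 0):
  V(2,-2) = 0.212003; V(2,-1) = 0.084393; V(2,+0) = 0.000000; V(2,+1) = 0.000000; V(2,+2) = 0.000000
Backward induction: V(k, j) = exp(-r*dt) * [p_u * V(k+1, j+1) + p_m * V(k+1, j) + p_d * V(k+1, j-1)]
  V(1,-1) = exp(-r*dt) * [p_u*0.000000 + p_m*0.084393 + p_d*0.212003] = 0.084852
  V(1,+0) = exp(-r*dt) * [p_u*0.000000 + p_m*0.000000 + p_d*0.084393] = 0.011731
  V(1,+1) = exp(-r*dt) * [p_u*0.000000 + p_m*0.000000 + p_d*0.000000] = 0.000000
  V(0,+0) = exp(-r*dt) * [p_u*0.000000 + p_m*0.011731 + p_d*0.084852] = 0.019493


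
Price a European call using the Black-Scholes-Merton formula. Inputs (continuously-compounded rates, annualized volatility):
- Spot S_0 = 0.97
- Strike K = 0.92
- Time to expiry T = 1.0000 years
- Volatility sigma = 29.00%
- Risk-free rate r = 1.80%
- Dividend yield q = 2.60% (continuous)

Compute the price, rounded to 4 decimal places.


d1 = (ln(S/K) + (r - q + 0.5*sigma^2) * T) / (sigma * sqrt(T)) = 0.29990483
d2 = d1 - sigma * sqrt(T) = 0.00990483
exp(-rT) = 0.98216103; exp(-qT) = 0.97433509
C = S_0 * exp(-qT) * N(d1) - K * exp(-rT) * N(d2)
N(d1) = 0.61787513; N(d2) = 0.50395139
C = 0.9700 * 0.97433509 * 0.61787513 - 0.9200 * 0.98216103 * 0.50395139 = 0.1286

Answer: Price = 0.1286


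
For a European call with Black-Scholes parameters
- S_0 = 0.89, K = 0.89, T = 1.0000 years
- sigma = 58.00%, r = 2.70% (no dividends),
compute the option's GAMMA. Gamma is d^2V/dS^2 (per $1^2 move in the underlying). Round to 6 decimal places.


d1 = 0.3365517241; d2 = -0.2434482759
phi(d1) = 0.3769766368; exp(-qT) = 1.0000000000; exp(-rT) = 0.9733612415
Gamma = exp(-qT) * phi(d1) / (S * sigma * sqrt(T)) = 1.0000000000 * 0.3769766368 / (0.8900 * 0.5800 * 1.0000000000) = 0.730292

Answer: Gamma = 0.730292


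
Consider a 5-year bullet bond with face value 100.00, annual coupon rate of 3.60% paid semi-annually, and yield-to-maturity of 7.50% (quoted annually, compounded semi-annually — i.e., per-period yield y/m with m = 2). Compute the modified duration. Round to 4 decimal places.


Coupon per period c = face * coupon_rate / m = 1.800000
Periods per year m = 2; per-period yield y/m = 0.037500
Number of cashflows N = 10
Cashflows (t years, CF_t, discount factor 1/(1+y/m)^(m*t), PV):
  t = 0.5000: CF_t = 1.800000, DF = 0.963855, PV = 1.734940
  t = 1.0000: CF_t = 1.800000, DF = 0.929017, PV = 1.672231
  t = 1.5000: CF_t = 1.800000, DF = 0.895438, PV = 1.611789
  t = 2.0000: CF_t = 1.800000, DF = 0.863073, PV = 1.553532
  t = 2.5000: CF_t = 1.800000, DF = 0.831878, PV = 1.497380
  t = 3.0000: CF_t = 1.800000, DF = 0.801810, PV = 1.443258
  t = 3.5000: CF_t = 1.800000, DF = 0.772829, PV = 1.391092
  t = 4.0000: CF_t = 1.800000, DF = 0.744895, PV = 1.340811
  t = 4.5000: CF_t = 1.800000, DF = 0.717971, PV = 1.292348
  t = 5.0000: CF_t = 101.800000, DF = 0.692020, PV = 70.447685
Price P = sum_t PV_t = 83.985065
First compute Macaulay numerator sum_t t * PV_t:
  t * PV_t at t = 0.5000: 0.867470
  t * PV_t at t = 1.0000: 1.672231
  t * PV_t at t = 1.5000: 2.417684
  t * PV_t at t = 2.0000: 3.107063
  t * PV_t at t = 2.5000: 3.743450
  t * PV_t at t = 3.0000: 4.329773
  t * PV_t at t = 3.5000: 4.868821
  t * PV_t at t = 4.0000: 5.363245
  t * PV_t at t = 4.5000: 5.815567
  t * PV_t at t = 5.0000: 352.238423
Macaulay duration D = 384.423727 / 83.985065 = 4.577287
Modified duration = D / (1 + y/m) = 4.577287 / (1 + 0.037500) = 4.411843

Answer: Modified duration = 4.4118


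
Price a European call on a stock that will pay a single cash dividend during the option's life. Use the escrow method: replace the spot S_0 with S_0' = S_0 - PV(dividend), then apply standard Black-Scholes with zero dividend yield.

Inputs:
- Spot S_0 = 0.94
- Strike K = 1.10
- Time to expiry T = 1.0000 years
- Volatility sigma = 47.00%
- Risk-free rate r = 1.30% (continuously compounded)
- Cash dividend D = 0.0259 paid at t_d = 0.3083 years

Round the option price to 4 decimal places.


PV(D) = D * exp(-r * t_d) = 0.0259 * 0.99600012 = 0.02579640
S_0' = S_0 - PV(D) = 0.9400 - 0.02579640 = 0.91420360
d1 = (ln(S_0'/K) + (r + sigma^2/2)*T) / (sigma*sqrt(T)) = -0.13098332
d2 = d1 - sigma*sqrt(T) = -0.60098332
exp(-rT) = 0.98708414
N(d1) = 0.44789425; N(d2) = 0.27392555
C = S_0' * N(d1) - K * exp(-rT) * N(d2) = 0.91420360 * 0.44789425 - 1.1000 * 0.98708414 * 0.27392555 = 0.1120

Answer: Price = 0.1120


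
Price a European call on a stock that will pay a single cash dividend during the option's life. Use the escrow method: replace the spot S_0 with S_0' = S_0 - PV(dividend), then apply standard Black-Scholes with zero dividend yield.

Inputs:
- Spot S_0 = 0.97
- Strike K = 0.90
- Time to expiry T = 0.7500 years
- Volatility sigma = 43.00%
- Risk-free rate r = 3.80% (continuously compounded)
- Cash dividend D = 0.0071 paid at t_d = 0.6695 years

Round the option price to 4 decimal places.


Answer: Price = 0.1844

Derivation:
PV(D) = D * exp(-r * t_d) = 0.0071 * 0.97487990 = 0.00692165
S_0' = S_0 - PV(D) = 0.9700 - 0.00692165 = 0.96307835
d1 = (ln(S_0'/K) + (r + sigma^2/2)*T) / (sigma*sqrt(T)) = 0.44463358
d2 = d1 - sigma*sqrt(T) = 0.07224265
exp(-rT) = 0.97190229
N(d1) = 0.67170771; N(d2) = 0.52879560
C = S_0' * N(d1) - K * exp(-rT) * N(d2) = 0.96307835 * 0.67170771 - 0.9000 * 0.97190229 * 0.52879560 = 0.1844


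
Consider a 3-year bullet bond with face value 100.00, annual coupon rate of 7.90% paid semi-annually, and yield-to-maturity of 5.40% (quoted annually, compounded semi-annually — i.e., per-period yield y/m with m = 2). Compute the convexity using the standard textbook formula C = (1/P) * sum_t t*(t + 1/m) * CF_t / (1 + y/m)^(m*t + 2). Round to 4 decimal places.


Answer: Convexity = 8.8067

Derivation:
Coupon per period c = face * coupon_rate / m = 3.950000
Periods per year m = 2; per-period yield y/m = 0.027000
Number of cashflows N = 6
Cashflows (t years, CF_t, discount factor 1/(1+y/m)^(m*t), PV):
  t = 0.5000: CF_t = 3.950000, DF = 0.973710, PV = 3.846154
  t = 1.0000: CF_t = 3.950000, DF = 0.948111, PV = 3.745038
  t = 1.5000: CF_t = 3.950000, DF = 0.923185, PV = 3.646580
  t = 2.0000: CF_t = 3.950000, DF = 0.898914, PV = 3.550711
  t = 2.5000: CF_t = 3.950000, DF = 0.875282, PV = 3.457362
  t = 3.0000: CF_t = 103.950000, DF = 0.852270, PV = 88.593494
Price P = sum_t PV_t = 106.839339
Convexity numerator sum_t t*(t + 1/m) * CF_t / (1+y/m)^(m*t + 2):
  t = 0.5000: term = 1.823290
  t = 1.0000: term = 5.326066
  t = 1.5000: term = 10.372087
  t = 2.0000: term = 16.832338
  t = 2.5000: term = 24.584719
  t = 3.0000: term = 881.962752
Convexity = (1/P) * sum = 940.901252 / 106.839339 = 8.806693


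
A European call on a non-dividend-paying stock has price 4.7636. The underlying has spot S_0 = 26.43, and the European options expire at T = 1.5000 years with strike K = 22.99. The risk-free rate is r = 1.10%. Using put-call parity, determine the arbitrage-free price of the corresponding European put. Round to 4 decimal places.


Answer: Put price = 0.9474

Derivation:
Put-call parity: C - P = S_0 * exp(-qT) - K * exp(-rT).
S_0 * exp(-qT) = 26.4300 * 1.00000000 = 26.43000000
K * exp(-rT) = 22.9900 * 0.98363538 = 22.61377737
P = C - S*exp(-qT) + K*exp(-rT)
P = 4.7636 - 26.43000000 + 22.61377737 = 0.9474


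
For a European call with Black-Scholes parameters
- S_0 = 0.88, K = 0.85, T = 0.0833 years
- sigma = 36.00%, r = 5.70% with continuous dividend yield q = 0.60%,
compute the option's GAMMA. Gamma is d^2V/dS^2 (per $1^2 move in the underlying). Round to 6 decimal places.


Answer: Gamma = 3.981574

Derivation:
d1 = 0.4266673048; d2 = 0.3227650430
phi(d1) = 0.3642331743; exp(-qT) = 0.9995003249; exp(-rT) = 0.9952631544
Gamma = exp(-qT) * phi(d1) / (S * sigma * sqrt(T)) = 0.9995003249 * 0.3642331743 / (0.8800 * 0.3600 * 0.2886173938) = 3.981574


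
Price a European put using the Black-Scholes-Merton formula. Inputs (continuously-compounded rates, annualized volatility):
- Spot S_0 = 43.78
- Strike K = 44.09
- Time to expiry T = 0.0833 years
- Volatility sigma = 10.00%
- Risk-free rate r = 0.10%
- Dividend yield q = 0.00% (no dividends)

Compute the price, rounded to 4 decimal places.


Answer: Price = 0.6737

Derivation:
d1 = (ln(S/K) + (r - q + 0.5*sigma^2) * T) / (sigma * sqrt(T)) = -0.22715565
d2 = d1 - sigma * sqrt(T) = -0.25601739
exp(-rT) = 0.99991670; exp(-qT) = 1.00000000
P = K * exp(-rT) * N(-d2) - S_0 * exp(-qT) * N(-d1)
N(-d1) = 0.58984865; N(-d2) = 0.60103130
P = 44.0900 * 0.99991670 * 0.60103130 - 43.7800 * 1.00000000 * 0.58984865 = 0.6737


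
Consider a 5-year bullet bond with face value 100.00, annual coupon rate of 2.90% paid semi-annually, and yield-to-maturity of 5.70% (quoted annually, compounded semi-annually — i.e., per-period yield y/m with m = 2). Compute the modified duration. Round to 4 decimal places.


Coupon per period c = face * coupon_rate / m = 1.450000
Periods per year m = 2; per-period yield y/m = 0.028500
Number of cashflows N = 10
Cashflows (t years, CF_t, discount factor 1/(1+y/m)^(m*t), PV):
  t = 0.5000: CF_t = 1.450000, DF = 0.972290, PV = 1.409820
  t = 1.0000: CF_t = 1.450000, DF = 0.945347, PV = 1.370754
  t = 1.5000: CF_t = 1.450000, DF = 0.919152, PV = 1.332770
  t = 2.0000: CF_t = 1.450000, DF = 0.893682, PV = 1.295838
  t = 2.5000: CF_t = 1.450000, DF = 0.868917, PV = 1.259930
  t = 3.0000: CF_t = 1.450000, DF = 0.844840, PV = 1.225017
  t = 3.5000: CF_t = 1.450000, DF = 0.821429, PV = 1.191072
  t = 4.0000: CF_t = 1.450000, DF = 0.798667, PV = 1.158067
  t = 4.5000: CF_t = 1.450000, DF = 0.776536, PV = 1.125977
  t = 5.0000: CF_t = 101.450000, DF = 0.755018, PV = 76.596529
Price P = sum_t PV_t = 87.965774
First compute Macaulay numerator sum_t t * PV_t:
  t * PV_t at t = 0.5000: 0.704910
  t * PV_t at t = 1.0000: 1.370754
  t * PV_t at t = 1.5000: 1.999155
  t * PV_t at t = 2.0000: 2.591677
  t * PV_t at t = 2.5000: 3.149826
  t * PV_t at t = 3.0000: 3.675052
  t * PV_t at t = 3.5000: 4.168751
  t * PV_t at t = 4.0000: 4.632267
  t * PV_t at t = 4.5000: 5.066894
  t * PV_t at t = 5.0000: 382.982646
Macaulay duration D = 410.341932 / 87.965774 = 4.664791
Modified duration = D / (1 + y/m) = 4.664791 / (1 + 0.028500) = 4.535528

Answer: Modified duration = 4.5355


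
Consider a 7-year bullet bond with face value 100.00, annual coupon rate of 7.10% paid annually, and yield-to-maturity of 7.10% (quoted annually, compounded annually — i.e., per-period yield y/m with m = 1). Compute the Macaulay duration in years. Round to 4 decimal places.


Coupon per period c = face * coupon_rate / m = 7.100000
Periods per year m = 1; per-period yield y/m = 0.071000
Number of cashflows N = 7
Cashflows (t years, CF_t, discount factor 1/(1+y/m)^(m*t), PV):
  t = 1.0000: CF_t = 7.100000, DF = 0.933707, PV = 6.629318
  t = 2.0000: CF_t = 7.100000, DF = 0.871808, PV = 6.189840
  t = 3.0000: CF_t = 7.100000, DF = 0.814013, PV = 5.779496
  t = 4.0000: CF_t = 7.100000, DF = 0.760050, PV = 5.396354
  t = 5.0000: CF_t = 7.100000, DF = 0.709664, PV = 5.038613
  t = 6.0000: CF_t = 7.100000, DF = 0.662618, PV = 4.704587
  t = 7.0000: CF_t = 107.100000, DF = 0.618691, PV = 66.261792
Price P = sum_t PV_t = 100.000000
Macaulay numerator sum_t t * PV_t:
  t * PV_t at t = 1.0000: 6.629318
  t * PV_t at t = 2.0000: 12.379680
  t * PV_t at t = 3.0000: 17.338487
  t * PV_t at t = 4.0000: 21.585418
  t * PV_t at t = 5.0000: 25.193065
  t * PV_t at t = 6.0000: 28.227523
  t * PV_t at t = 7.0000: 463.832542
Macaulay duration D = (sum_t t * PV_t) / P = 575.186032 / 100.000000 = 5.751860

Answer: Macaulay duration = 5.7519 years


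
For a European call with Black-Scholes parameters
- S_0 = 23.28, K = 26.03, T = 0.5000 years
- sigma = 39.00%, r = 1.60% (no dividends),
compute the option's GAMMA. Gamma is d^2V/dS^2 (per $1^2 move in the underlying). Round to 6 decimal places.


d1 = -0.2379871079; d2 = -0.5137587525
phi(d1) = 0.3878031300; exp(-qT) = 1.0000000000; exp(-rT) = 0.9920319148
Gamma = exp(-qT) * phi(d1) / (S * sigma * sqrt(T)) = 1.0000000000 * 0.3878031300 / (23.2800 * 0.3900 * 0.7071067812) = 0.060406

Answer: Gamma = 0.060406


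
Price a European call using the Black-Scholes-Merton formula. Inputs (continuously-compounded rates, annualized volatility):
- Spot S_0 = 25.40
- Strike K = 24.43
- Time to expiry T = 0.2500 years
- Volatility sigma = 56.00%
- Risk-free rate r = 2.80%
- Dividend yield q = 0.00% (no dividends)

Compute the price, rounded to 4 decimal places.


d1 = (ln(S/K) + (r - q + 0.5*sigma^2) * T) / (sigma * sqrt(T)) = 0.30406175
d2 = d1 - sigma * sqrt(T) = 0.02406175
exp(-rT) = 0.99302444; exp(-qT) = 1.00000000
C = S_0 * exp(-qT) * N(d1) - K * exp(-rT) * N(d2)
N(d1) = 0.61945957; N(d2) = 0.50959832
C = 25.4000 * 1.00000000 * 0.61945957 - 24.4300 * 0.99302444 * 0.50959832 = 3.3716

Answer: Price = 3.3716


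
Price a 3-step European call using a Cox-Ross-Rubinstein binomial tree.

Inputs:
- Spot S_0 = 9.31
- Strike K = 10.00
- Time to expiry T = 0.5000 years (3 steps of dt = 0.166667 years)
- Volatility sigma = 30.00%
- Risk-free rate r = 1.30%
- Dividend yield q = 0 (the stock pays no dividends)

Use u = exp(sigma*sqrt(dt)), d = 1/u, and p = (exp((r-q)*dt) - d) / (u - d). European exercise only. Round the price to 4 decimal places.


Answer: Price = V(0,0) = 0.5603

Derivation:
dt = T/N = 0.166667
u = exp(sigma*sqrt(dt)) = 1.130290; d = 1/u = 0.884728
p = (exp((r-q)*dt) - d) / (u - d) = 0.478252
Discount per step: exp(-r*dt) = 0.997836
Stock lattice S(k, i) with i counting down-moves:
  k=0: S(0,0) = 9.3100
  k=1: S(1,0) = 10.5230; S(1,1) = 8.2368
  k=2: S(2,0) = 11.8940; S(2,1) = 9.3100; S(2,2) = 7.2874
  k=3: S(3,0) = 13.4437; S(3,1) = 10.5230; S(3,2) = 8.2368; S(3,3) = 6.4473
Terminal payoffs V(N, i) = max(S_T - K, 0):
  V(3,0) = 3.443726; V(3,1) = 0.523003; V(3,2) = 0.000000; V(3,3) = 0.000000
Backward induction: V(k, i) = exp(-r*dt) * [p * V(k+1, i) + (1-p) * V(k+1, i+1)].
  V(2,0) = exp(-r*dt) * [p*3.443726 + (1-p)*0.523003] = 1.915691
  V(2,1) = exp(-r*dt) * [p*0.523003 + (1-p)*0.000000] = 0.249586
  V(2,2) = exp(-r*dt) * [p*0.000000 + (1-p)*0.000000] = 0.000000
  V(1,0) = exp(-r*dt) * [p*1.915691 + (1-p)*0.249586] = 1.044140
  V(1,1) = exp(-r*dt) * [p*0.249586 + (1-p)*0.000000] = 0.119107
  V(0,0) = exp(-r*dt) * [p*1.044140 + (1-p)*0.119107] = 0.560291


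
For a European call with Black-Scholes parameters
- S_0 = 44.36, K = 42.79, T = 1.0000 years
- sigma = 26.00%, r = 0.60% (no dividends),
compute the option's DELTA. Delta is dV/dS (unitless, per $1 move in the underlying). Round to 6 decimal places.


d1 = 0.2916682002; d2 = 0.0316682002
phi(d1) = 0.3823290313; exp(-qT) = 1.0000000000; exp(-rT) = 0.9940179641
N(d1) = 0.6147298375
Delta = exp(-qT) * N(d1) = 1.0000000000 * 0.6147298375 = 0.614730

Answer: Delta = 0.614730


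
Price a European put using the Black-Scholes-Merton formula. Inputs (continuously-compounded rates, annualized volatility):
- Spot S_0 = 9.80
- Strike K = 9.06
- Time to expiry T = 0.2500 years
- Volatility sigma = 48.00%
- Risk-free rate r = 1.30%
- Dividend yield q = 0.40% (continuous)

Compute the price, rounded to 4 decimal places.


d1 = (ln(S/K) + (r - q + 0.5*sigma^2) * T) / (sigma * sqrt(T)) = 0.45651361
d2 = d1 - sigma * sqrt(T) = 0.21651361
exp(-rT) = 0.99675528; exp(-qT) = 0.99900050
P = K * exp(-rT) * N(-d2) - S_0 * exp(-qT) * N(-d1)
N(-d1) = 0.32401034; N(-d2) = 0.41429371
P = 9.0600 * 0.99675528 * 0.41429371 - 9.8000 * 0.99900050 * 0.32401034 = 0.5692

Answer: Price = 0.5692


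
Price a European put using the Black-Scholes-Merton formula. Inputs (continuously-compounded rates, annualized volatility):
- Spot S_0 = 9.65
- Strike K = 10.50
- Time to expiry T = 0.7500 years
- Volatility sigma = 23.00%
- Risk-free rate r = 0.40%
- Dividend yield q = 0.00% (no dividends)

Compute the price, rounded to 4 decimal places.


Answer: Price = 1.2728

Derivation:
d1 = (ln(S/K) + (r - q + 0.5*sigma^2) * T) / (sigma * sqrt(T)) = -0.30915772
d2 = d1 - sigma * sqrt(T) = -0.50834357
exp(-rT) = 0.99700450; exp(-qT) = 1.00000000
P = K * exp(-rT) * N(-d2) - S_0 * exp(-qT) * N(-d1)
N(-d1) = 0.62139922; N(-d2) = 0.69439379
P = 10.5000 * 0.99700450 * 0.69439379 - 9.6500 * 1.00000000 * 0.62139922 = 1.2728


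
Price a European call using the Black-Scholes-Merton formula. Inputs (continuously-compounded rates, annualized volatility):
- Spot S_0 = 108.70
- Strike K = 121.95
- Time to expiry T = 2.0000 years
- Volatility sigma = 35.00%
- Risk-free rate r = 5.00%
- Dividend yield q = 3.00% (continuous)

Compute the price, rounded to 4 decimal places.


d1 = (ln(S/K) + (r - q + 0.5*sigma^2) * T) / (sigma * sqrt(T)) = 0.09592544
d2 = d1 - sigma * sqrt(T) = -0.39904931
exp(-rT) = 0.90483742; exp(-qT) = 0.94176453
C = S_0 * exp(-qT) * N(d1) - K * exp(-rT) * N(d2)
N(d1) = 0.53821010; N(d2) = 0.34492844
C = 108.7000 * 0.94176453 * 0.53821010 - 121.9500 * 0.90483742 * 0.34492844 = 17.0354

Answer: Price = 17.0354


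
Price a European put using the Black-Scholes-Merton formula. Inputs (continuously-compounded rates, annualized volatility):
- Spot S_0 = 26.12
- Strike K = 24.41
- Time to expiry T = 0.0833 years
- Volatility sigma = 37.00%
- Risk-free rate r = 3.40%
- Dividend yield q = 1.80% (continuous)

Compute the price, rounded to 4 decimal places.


Answer: Price = 0.4201

Derivation:
d1 = (ln(S/K) + (r - q + 0.5*sigma^2) * T) / (sigma * sqrt(T)) = 0.69991759
d2 = d1 - sigma * sqrt(T) = 0.59312916
exp(-rT) = 0.99717181; exp(-qT) = 0.99850172
P = K * exp(-rT) * N(-d2) - S_0 * exp(-qT) * N(-d1)
N(-d1) = 0.24198938; N(-d2) = 0.27654736
P = 24.4100 * 0.99717181 * 0.27654736 - 26.1200 * 0.99850172 * 0.24198938 = 0.4201


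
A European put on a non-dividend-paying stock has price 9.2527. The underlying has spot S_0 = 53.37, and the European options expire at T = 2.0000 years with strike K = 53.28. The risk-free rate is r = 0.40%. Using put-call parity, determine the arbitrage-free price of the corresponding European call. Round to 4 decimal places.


Put-call parity: C - P = S_0 * exp(-qT) - K * exp(-rT).
S_0 * exp(-qT) = 53.3700 * 1.00000000 = 53.37000000
K * exp(-rT) = 53.2800 * 0.99203191 = 52.85546042
C = P + S*exp(-qT) - K*exp(-rT)
C = 9.2527 + 53.37000000 - 52.85546042 = 9.7672

Answer: Call price = 9.7672


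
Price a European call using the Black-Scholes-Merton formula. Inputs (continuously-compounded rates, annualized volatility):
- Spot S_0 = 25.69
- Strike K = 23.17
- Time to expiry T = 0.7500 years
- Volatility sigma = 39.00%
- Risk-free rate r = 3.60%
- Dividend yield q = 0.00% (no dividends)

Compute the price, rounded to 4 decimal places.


d1 = (ln(S/K) + (r - q + 0.5*sigma^2) * T) / (sigma * sqrt(T)) = 0.55449600
d2 = d1 - sigma * sqrt(T) = 0.21674609
exp(-rT) = 0.97336124; exp(-qT) = 1.00000000
C = S_0 * exp(-qT) * N(d1) - K * exp(-rT) * N(d2)
N(d1) = 0.71038028; N(d2) = 0.58579689
C = 25.6900 * 1.00000000 * 0.71038028 - 23.1700 * 0.97336124 * 0.58579689 = 5.0383

Answer: Price = 5.0383


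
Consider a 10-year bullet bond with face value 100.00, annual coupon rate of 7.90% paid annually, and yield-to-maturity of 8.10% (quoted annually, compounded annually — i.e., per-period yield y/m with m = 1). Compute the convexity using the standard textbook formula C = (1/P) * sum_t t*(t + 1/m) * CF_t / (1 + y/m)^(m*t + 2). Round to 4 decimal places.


Coupon per period c = face * coupon_rate / m = 7.900000
Periods per year m = 1; per-period yield y/m = 0.081000
Number of cashflows N = 10
Cashflows (t years, CF_t, discount factor 1/(1+y/m)^(m*t), PV):
  t = 1.0000: CF_t = 7.900000, DF = 0.925069, PV = 7.308048
  t = 2.0000: CF_t = 7.900000, DF = 0.855753, PV = 6.760452
  t = 3.0000: CF_t = 7.900000, DF = 0.791631, PV = 6.253887
  t = 4.0000: CF_t = 7.900000, DF = 0.732314, PV = 5.785279
  t = 5.0000: CF_t = 7.900000, DF = 0.677441, PV = 5.351785
  t = 6.0000: CF_t = 7.900000, DF = 0.626680, PV = 4.950772
  t = 7.0000: CF_t = 7.900000, DF = 0.579722, PV = 4.579808
  t = 8.0000: CF_t = 7.900000, DF = 0.536284, PV = 4.236640
  t = 9.0000: CF_t = 7.900000, DF = 0.496099, PV = 3.919186
  t = 10.0000: CF_t = 107.900000, DF = 0.458926, PV = 49.518161
Price P = sum_t PV_t = 98.664016
Convexity numerator sum_t t*(t + 1/m) * CF_t / (1+y/m)^(m*t + 2):
  t = 1.0000: term = 12.507773
  t = 2.0000: term = 34.711675
  t = 3.0000: term = 64.221415
  t = 4.0000: term = 99.015440
  t = 5.0000: term = 137.394228
  t = 6.0000: term = 177.938871
  t = 7.0000: term = 219.474401
  t = 8.0000: term = 261.037348
  t = 9.0000: term = 301.847072
  t = 10.0000: term = 4661.286557
Convexity = (1/P) * sum = 5969.434779 / 98.664016 = 60.502654

Answer: Convexity = 60.5027


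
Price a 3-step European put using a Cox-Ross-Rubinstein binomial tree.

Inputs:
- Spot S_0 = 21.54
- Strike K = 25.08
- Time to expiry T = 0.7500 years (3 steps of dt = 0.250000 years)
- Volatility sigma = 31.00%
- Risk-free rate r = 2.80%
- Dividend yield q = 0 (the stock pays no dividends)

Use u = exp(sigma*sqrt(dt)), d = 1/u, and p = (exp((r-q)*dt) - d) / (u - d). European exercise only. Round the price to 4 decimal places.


dt = T/N = 0.250000
u = exp(sigma*sqrt(dt)) = 1.167658; d = 1/u = 0.856415
p = (exp((r-q)*dt) - d) / (u - d) = 0.483897
Discount per step: exp(-r*dt) = 0.993024
Stock lattice S(k, i) with i counting down-moves:
  k=0: S(0,0) = 21.5400
  k=1: S(1,0) = 25.1514; S(1,1) = 18.4472
  k=2: S(2,0) = 29.3682; S(2,1) = 21.5400; S(2,2) = 15.7984
  k=3: S(3,0) = 34.2920; S(3,1) = 25.1514; S(3,2) = 18.4472; S(3,3) = 13.5300
Terminal payoffs V(N, i) = max(K - S_T, 0):
  V(3,0) = 0.000000; V(3,1) = 0.000000; V(3,2) = 6.632817; V(3,3) = 11.549970
Backward induction: V(k, i) = exp(-r*dt) * [p * V(k+1, i) + (1-p) * V(k+1, i+1)].
  V(2,0) = exp(-r*dt) * [p*0.000000 + (1-p)*0.000000] = 0.000000
  V(2,1) = exp(-r*dt) * [p*0.000000 + (1-p)*6.632817] = 3.399339
  V(2,2) = exp(-r*dt) * [p*6.632817 + (1-p)*11.549970] = 9.106606
  V(1,0) = exp(-r*dt) * [p*0.000000 + (1-p)*3.399339] = 1.742172
  V(1,1) = exp(-r*dt) * [p*3.399339 + (1-p)*9.106606] = 6.300619
  V(0,0) = exp(-r*dt) * [p*1.742172 + (1-p)*6.300619] = 4.066238

Answer: Price = V(0,0) = 4.0662


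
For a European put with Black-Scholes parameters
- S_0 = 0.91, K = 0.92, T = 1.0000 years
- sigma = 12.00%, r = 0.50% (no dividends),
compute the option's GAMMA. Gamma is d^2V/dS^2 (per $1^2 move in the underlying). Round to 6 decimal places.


Answer: Gamma = 3.653113

Derivation:
d1 = 0.0105910789; d2 = -0.1094089211
phi(d1) = 0.3989199062; exp(-qT) = 1.0000000000; exp(-rT) = 0.9950124792
Gamma = exp(-qT) * phi(d1) / (S * sigma * sqrt(T)) = 1.0000000000 * 0.3989199062 / (0.9100 * 0.1200 * 1.0000000000) = 3.653113


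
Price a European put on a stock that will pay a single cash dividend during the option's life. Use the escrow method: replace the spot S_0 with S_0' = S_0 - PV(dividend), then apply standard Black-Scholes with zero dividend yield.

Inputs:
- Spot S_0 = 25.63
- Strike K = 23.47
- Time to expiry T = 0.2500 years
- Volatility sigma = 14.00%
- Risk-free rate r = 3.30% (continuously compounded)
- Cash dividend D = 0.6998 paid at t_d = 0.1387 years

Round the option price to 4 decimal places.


Answer: Price = 0.1453

Derivation:
PV(D) = D * exp(-r * t_d) = 0.6998 * 0.99543336 = 0.69660426
S_0' = S_0 - PV(D) = 25.6300 - 0.69660426 = 24.93339574
d1 = (ln(S_0'/K) + (r + sigma^2/2)*T) / (sigma*sqrt(T)) = 1.01692985
d2 = d1 - sigma*sqrt(T) = 0.94692985
exp(-rT) = 0.99178394
N(-d1) = 0.15459340; N(-d2) = 0.17183726
P = K * exp(-rT) * N(-d2) - S_0' * N(-d1) = 23.4700 * 0.99178394 * 0.17183726 - 24.93339574 * 0.15459340 = 0.1453


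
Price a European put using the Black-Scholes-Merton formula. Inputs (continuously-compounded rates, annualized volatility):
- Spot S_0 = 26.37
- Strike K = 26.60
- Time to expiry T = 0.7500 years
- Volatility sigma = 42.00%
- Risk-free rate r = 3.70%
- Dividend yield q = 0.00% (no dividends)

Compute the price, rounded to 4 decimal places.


d1 = (ln(S/K) + (r - q + 0.5*sigma^2) * T) / (sigma * sqrt(T)) = 0.23428265
d2 = d1 - sigma * sqrt(T) = -0.12944802
exp(-rT) = 0.97263149; exp(-qT) = 1.00000000
P = K * exp(-rT) * N(-d2) - S_0 * exp(-qT) * N(-d1)
N(-d1) = 0.40738278; N(-d2) = 0.55149842
P = 26.6000 * 0.97263149 * 0.55149842 - 26.3700 * 1.00000000 * 0.40738278 = 3.5257

Answer: Price = 3.5257


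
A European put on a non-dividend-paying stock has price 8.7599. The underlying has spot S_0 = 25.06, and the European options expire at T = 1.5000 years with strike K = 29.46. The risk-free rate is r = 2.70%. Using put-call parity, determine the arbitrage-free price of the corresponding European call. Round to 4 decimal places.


Answer: Call price = 5.5292

Derivation:
Put-call parity: C - P = S_0 * exp(-qT) - K * exp(-rT).
S_0 * exp(-qT) = 25.0600 * 1.00000000 = 25.06000000
K * exp(-rT) = 29.4600 * 0.96030916 = 28.29070799
C = P + S*exp(-qT) - K*exp(-rT)
C = 8.7599 + 25.06000000 - 28.29070799 = 5.5292


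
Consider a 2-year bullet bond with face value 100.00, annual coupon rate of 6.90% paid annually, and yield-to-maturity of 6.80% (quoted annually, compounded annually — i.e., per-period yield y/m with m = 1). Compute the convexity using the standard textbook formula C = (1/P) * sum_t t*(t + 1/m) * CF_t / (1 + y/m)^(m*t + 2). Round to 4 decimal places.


Answer: Convexity = 5.0341

Derivation:
Coupon per period c = face * coupon_rate / m = 6.900000
Periods per year m = 1; per-period yield y/m = 0.068000
Number of cashflows N = 2
Cashflows (t years, CF_t, discount factor 1/(1+y/m)^(m*t), PV):
  t = 1.0000: CF_t = 6.900000, DF = 0.936330, PV = 6.460674
  t = 2.0000: CF_t = 106.900000, DF = 0.876713, PV = 93.720630
Price P = sum_t PV_t = 100.181304
Convexity numerator sum_t t*(t + 1/m) * CF_t / (1+y/m)^(m*t + 2):
  t = 1.0000: term = 11.328315
  t = 2.0000: term = 492.996623
Convexity = (1/P) * sum = 504.324939 / 100.181304 = 5.034122


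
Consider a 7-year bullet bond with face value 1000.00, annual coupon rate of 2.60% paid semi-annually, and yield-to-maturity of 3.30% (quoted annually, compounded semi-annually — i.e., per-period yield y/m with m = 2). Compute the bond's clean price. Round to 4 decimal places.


Coupon per period c = face * coupon_rate / m = 13.000000
Periods per year m = 2; per-period yield y/m = 0.016500
Number of cashflows N = 14
Cashflows (t years, CF_t, discount factor 1/(1+y/m)^(m*t), PV):
  t = 0.5000: CF_t = 13.000000, DF = 0.983768, PV = 12.788982
  t = 1.0000: CF_t = 13.000000, DF = 0.967799, PV = 12.581389
  t = 1.5000: CF_t = 13.000000, DF = 0.952090, PV = 12.377166
  t = 2.0000: CF_t = 13.000000, DF = 0.936635, PV = 12.176257
  t = 2.5000: CF_t = 13.000000, DF = 0.921432, PV = 11.978610
  t = 3.0000: CF_t = 13.000000, DF = 0.906475, PV = 11.784172
  t = 3.5000: CF_t = 13.000000, DF = 0.891761, PV = 11.592889
  t = 4.0000: CF_t = 13.000000, DF = 0.877285, PV = 11.404711
  t = 4.5000: CF_t = 13.000000, DF = 0.863045, PV = 11.219588
  t = 5.0000: CF_t = 13.000000, DF = 0.849036, PV = 11.037470
  t = 5.5000: CF_t = 13.000000, DF = 0.835254, PV = 10.858308
  t = 6.0000: CF_t = 13.000000, DF = 0.821696, PV = 10.682054
  t = 6.5000: CF_t = 13.000000, DF = 0.808359, PV = 10.508661
  t = 7.0000: CF_t = 1013.000000, DF = 0.795237, PV = 805.575192
Price P = sum_t PV_t = 956.565448

Answer: Price = 956.5654


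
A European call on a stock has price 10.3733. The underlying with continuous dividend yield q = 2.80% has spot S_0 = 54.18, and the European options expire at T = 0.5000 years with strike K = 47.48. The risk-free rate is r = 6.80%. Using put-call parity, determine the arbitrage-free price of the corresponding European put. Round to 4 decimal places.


Answer: Put price = 2.8394

Derivation:
Put-call parity: C - P = S_0 * exp(-qT) - K * exp(-rT).
S_0 * exp(-qT) = 54.1800 * 0.98609754 = 53.42676495
K * exp(-rT) = 47.4800 * 0.96657150 = 45.89281504
P = C - S*exp(-qT) + K*exp(-rT)
P = 10.3733 - 53.42676495 + 45.89281504 = 2.8394


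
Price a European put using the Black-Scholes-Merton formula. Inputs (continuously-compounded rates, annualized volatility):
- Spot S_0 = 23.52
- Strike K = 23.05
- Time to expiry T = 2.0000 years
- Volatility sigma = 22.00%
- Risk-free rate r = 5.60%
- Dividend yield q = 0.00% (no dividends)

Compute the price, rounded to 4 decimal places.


d1 = (ln(S/K) + (r - q + 0.5*sigma^2) * T) / (sigma * sqrt(T)) = 0.58042331
d2 = d1 - sigma * sqrt(T) = 0.26929633
exp(-rT) = 0.89404426; exp(-qT) = 1.00000000
P = K * exp(-rT) * N(-d2) - S_0 * exp(-qT) * N(-d1)
N(-d1) = 0.28081459; N(-d2) = 0.39385083
P = 23.0500 * 0.89404426 * 0.39385083 - 23.5200 * 1.00000000 * 0.28081459 = 1.5116

Answer: Price = 1.5116


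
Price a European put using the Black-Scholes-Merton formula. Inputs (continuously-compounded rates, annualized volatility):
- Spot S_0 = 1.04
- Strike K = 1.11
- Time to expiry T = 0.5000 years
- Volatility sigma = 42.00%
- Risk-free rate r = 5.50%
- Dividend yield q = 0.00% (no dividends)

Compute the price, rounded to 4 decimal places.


Answer: Price = 0.1461

Derivation:
d1 = (ln(S/K) + (r - q + 0.5*sigma^2) * T) / (sigma * sqrt(T)) = 0.02175430
d2 = d1 - sigma * sqrt(T) = -0.27523055
exp(-rT) = 0.97287468; exp(-qT) = 1.00000000
P = K * exp(-rT) * N(-d2) - S_0 * exp(-qT) * N(-d1)
N(-d1) = 0.49132197; N(-d2) = 0.60843044
P = 1.1100 * 0.97287468 * 0.60843044 - 1.0400 * 1.00000000 * 0.49132197 = 0.1461


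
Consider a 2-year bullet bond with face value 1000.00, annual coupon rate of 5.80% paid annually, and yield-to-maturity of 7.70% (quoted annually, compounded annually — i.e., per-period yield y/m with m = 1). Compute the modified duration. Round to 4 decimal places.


Answer: Modified duration = 1.8052

Derivation:
Coupon per period c = face * coupon_rate / m = 58.000000
Periods per year m = 1; per-period yield y/m = 0.077000
Number of cashflows N = 2
Cashflows (t years, CF_t, discount factor 1/(1+y/m)^(m*t), PV):
  t = 1.0000: CF_t = 58.000000, DF = 0.928505, PV = 53.853296
  t = 2.0000: CF_t = 1058.000000, DF = 0.862122, PV = 912.124794
Price P = sum_t PV_t = 965.978090
First compute Macaulay numerator sum_t t * PV_t:
  t * PV_t at t = 1.0000: 53.853296
  t * PV_t at t = 2.0000: 1824.249588
Macaulay duration D = 1878.102884 / 965.978090 = 1.944250
Modified duration = D / (1 + y/m) = 1.944250 / (1 + 0.077000) = 1.805246


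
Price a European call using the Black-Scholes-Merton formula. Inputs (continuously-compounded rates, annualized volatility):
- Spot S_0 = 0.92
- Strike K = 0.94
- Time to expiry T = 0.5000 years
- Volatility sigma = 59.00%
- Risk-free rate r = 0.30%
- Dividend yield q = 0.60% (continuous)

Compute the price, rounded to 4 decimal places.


Answer: Price = 0.1429

Derivation:
d1 = (ln(S/K) + (r - q + 0.5*sigma^2) * T) / (sigma * sqrt(T)) = 0.15345127
d2 = d1 - sigma * sqrt(T) = -0.26374173
exp(-rT) = 0.99850112; exp(-qT) = 0.99700450
C = S_0 * exp(-qT) * N(d1) - K * exp(-rT) * N(d2)
N(d1) = 0.56097879; N(d2) = 0.39598947
C = 0.9200 * 0.99700450 * 0.56097879 - 0.9400 * 0.99850112 * 0.39598947 = 0.1429


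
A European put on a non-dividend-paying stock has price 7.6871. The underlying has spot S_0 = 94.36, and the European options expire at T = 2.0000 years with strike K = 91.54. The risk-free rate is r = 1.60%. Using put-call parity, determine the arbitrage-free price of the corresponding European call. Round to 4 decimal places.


Put-call parity: C - P = S_0 * exp(-qT) - K * exp(-rT).
S_0 * exp(-qT) = 94.3600 * 1.00000000 = 94.36000000
K * exp(-rT) = 91.5400 * 0.96850658 = 88.65709252
C = P + S*exp(-qT) - K*exp(-rT)
C = 7.6871 + 94.36000000 - 88.65709252 = 13.3900

Answer: Call price = 13.3900


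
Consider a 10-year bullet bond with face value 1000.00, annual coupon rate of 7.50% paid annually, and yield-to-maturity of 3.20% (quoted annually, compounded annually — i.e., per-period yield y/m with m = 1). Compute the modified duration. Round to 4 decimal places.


Answer: Modified duration = 7.5473

Derivation:
Coupon per period c = face * coupon_rate / m = 75.000000
Periods per year m = 1; per-period yield y/m = 0.032000
Number of cashflows N = 10
Cashflows (t years, CF_t, discount factor 1/(1+y/m)^(m*t), PV):
  t = 1.0000: CF_t = 75.000000, DF = 0.968992, PV = 72.674419
  t = 2.0000: CF_t = 75.000000, DF = 0.938946, PV = 70.420948
  t = 3.0000: CF_t = 75.000000, DF = 0.909831, PV = 68.237353
  t = 4.0000: CF_t = 75.000000, DF = 0.881620, PV = 66.121466
  t = 5.0000: CF_t = 75.000000, DF = 0.854283, PV = 64.071188
  t = 6.0000: CF_t = 75.000000, DF = 0.827793, PV = 62.084485
  t = 7.0000: CF_t = 75.000000, DF = 0.802125, PV = 60.159384
  t = 8.0000: CF_t = 75.000000, DF = 0.777253, PV = 58.293977
  t = 9.0000: CF_t = 75.000000, DF = 0.753152, PV = 56.486412
  t = 10.0000: CF_t = 1075.000000, DF = 0.729799, PV = 784.533497
Price P = sum_t PV_t = 1363.083129
First compute Macaulay numerator sum_t t * PV_t:
  t * PV_t at t = 1.0000: 72.674419
  t * PV_t at t = 2.0000: 140.841897
  t * PV_t at t = 3.0000: 204.712059
  t * PV_t at t = 4.0000: 264.485864
  t * PV_t at t = 5.0000: 320.355940
  t * PV_t at t = 6.0000: 372.506907
  t * PV_t at t = 7.0000: 421.115690
  t * PV_t at t = 8.0000: 466.351816
  t * PV_t at t = 9.0000: 508.377706
  t * PV_t at t = 10.0000: 7845.334971
Macaulay duration D = 10616.757268 / 1363.083129 = 7.788782
Modified duration = D / (1 + y/m) = 7.788782 / (1 + 0.032000) = 7.547269


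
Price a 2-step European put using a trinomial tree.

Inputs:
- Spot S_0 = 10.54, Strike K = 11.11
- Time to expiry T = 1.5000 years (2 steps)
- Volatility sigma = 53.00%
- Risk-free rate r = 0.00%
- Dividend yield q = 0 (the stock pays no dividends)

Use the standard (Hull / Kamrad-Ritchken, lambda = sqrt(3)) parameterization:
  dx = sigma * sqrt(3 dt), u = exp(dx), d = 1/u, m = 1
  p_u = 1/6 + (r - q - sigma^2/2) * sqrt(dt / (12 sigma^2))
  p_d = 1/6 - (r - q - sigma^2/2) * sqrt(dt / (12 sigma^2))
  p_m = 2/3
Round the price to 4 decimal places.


dt = T/N = 0.750000; dx = sigma*sqrt(3*dt) = 0.795000
u = exp(dx) = 2.214441; d = 1/u = 0.451581
p_u = 0.100417, p_m = 0.666667, p_d = 0.232917
Discount per step: exp(-r*dt) = 1.000000
Stock lattice S(k, j) with j the centered position index:
  k=0: S(0,+0) = 10.5400
  k=1: S(1,-1) = 4.7597; S(1,+0) = 10.5400; S(1,+1) = 23.3402
  k=2: S(2,-2) = 2.1494; S(2,-1) = 4.7597; S(2,+0) = 10.5400; S(2,+1) = 23.3402; S(2,+2) = 51.6855
Terminal payoffs V(N, j) = max(K - S_T, 0):
  V(2,-2) = 8.960624; V(2,-1) = 6.350334; V(2,+0) = 0.570000; V(2,+1) = 0.000000; V(2,+2) = 0.000000
Backward induction: V(k, j) = exp(-r*dt) * [p_u * V(k+1, j+1) + p_m * V(k+1, j) + p_d * V(k+1, j-1)]
  V(1,-1) = exp(-r*dt) * [p_u*0.570000 + p_m*6.350334 + p_d*8.960624] = 6.377872
  V(1,+0) = exp(-r*dt) * [p_u*0.000000 + p_m*0.570000 + p_d*6.350334] = 1.859099
  V(1,+1) = exp(-r*dt) * [p_u*0.000000 + p_m*0.000000 + p_d*0.570000] = 0.132763
  V(0,+0) = exp(-r*dt) * [p_u*0.132763 + p_m*1.859099 + p_d*6.377872] = 2.738243

Answer: Price = V(0,0) = 2.7382


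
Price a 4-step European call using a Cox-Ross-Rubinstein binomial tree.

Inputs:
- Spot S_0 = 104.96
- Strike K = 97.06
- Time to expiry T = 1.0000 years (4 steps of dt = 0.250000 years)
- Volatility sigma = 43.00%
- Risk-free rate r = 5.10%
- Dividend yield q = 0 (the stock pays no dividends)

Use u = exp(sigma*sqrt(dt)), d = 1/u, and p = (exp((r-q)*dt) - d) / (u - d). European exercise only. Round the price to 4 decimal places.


Answer: Price = V(0,0) = 23.9865

Derivation:
dt = T/N = 0.250000
u = exp(sigma*sqrt(dt)) = 1.239862; d = 1/u = 0.806541
p = (exp((r-q)*dt) - d) / (u - d) = 0.476068
Discount per step: exp(-r*dt) = 0.987331
Stock lattice S(k, i) with i counting down-moves:
  k=0: S(0,0) = 104.9600
  k=1: S(1,0) = 130.1359; S(1,1) = 84.6546
  k=2: S(2,0) = 161.3505; S(2,1) = 104.9600; S(2,2) = 68.2774
  k=3: S(3,0) = 200.0524; S(3,1) = 130.1359; S(3,2) = 84.6546; S(3,3) = 55.0686
  k=4: S(4,0) = 248.0373; S(4,1) = 161.3505; S(4,2) = 104.9600; S(4,3) = 68.2774; S(4,4) = 44.4151
Terminal payoffs V(N, i) = max(S_T - K, 0):
  V(4,0) = 150.977346; V(4,1) = 64.290550; V(4,2) = 7.900000; V(4,3) = 0.000000; V(4,4) = 0.000000
Backward induction: V(k, i) = exp(-r*dt) * [p * V(k+1, i) + (1-p) * V(k+1, i+1)].
  V(3,0) = exp(-r*dt) * [p*150.977346 + (1-p)*64.290550] = 104.222058
  V(3,1) = exp(-r*dt) * [p*64.290550 + (1-p)*7.900000] = 34.305564
  V(3,2) = exp(-r*dt) * [p*7.900000 + (1-p)*0.000000] = 3.713293
  V(3,3) = exp(-r*dt) * [p*0.000000 + (1-p)*0.000000] = 0.000000
  V(2,0) = exp(-r*dt) * [p*104.222058 + (1-p)*34.305564] = 66.734290
  V(2,1) = exp(-r*dt) * [p*34.305564 + (1-p)*3.713293] = 18.045751
  V(2,2) = exp(-r*dt) * [p*3.713293 + (1-p)*0.000000] = 1.745385
  V(1,0) = exp(-r*dt) * [p*66.734290 + (1-p)*18.045751] = 40.702547
  V(1,1) = exp(-r*dt) * [p*18.045751 + (1-p)*1.745385] = 9.385049
  V(0,0) = exp(-r*dt) * [p*40.702547 + (1-p)*9.385049] = 23.986535
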